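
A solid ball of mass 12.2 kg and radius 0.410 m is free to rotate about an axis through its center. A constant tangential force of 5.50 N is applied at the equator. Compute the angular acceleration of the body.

α ≈ 2.75 rad/s²

I = (2/5)MR² = (2/5)(12.2)(0.410)² = 0.8203 kg·m².
τ = F R = (5.50)(0.410) = 2.255 N·m.
From τ = Iα: α = 2.255/0.8203 = 2.749 rad/s².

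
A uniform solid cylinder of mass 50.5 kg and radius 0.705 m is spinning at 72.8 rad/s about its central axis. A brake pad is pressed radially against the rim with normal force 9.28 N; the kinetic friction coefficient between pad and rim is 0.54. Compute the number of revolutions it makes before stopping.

I = ½MR² = (1/2)(50.5)(0.705)² = 12.55 kg·m².
Friction force f = μN = (0.54)(9.28) = 5.011 N at the rim; torque magnitude τ = fR = 3.533 N·m, opposing ω.
|α| = τ/I = 3.533/12.55 = 0.2815 rad/s² (deceleration).
ω² = ω₀² − 2|α|θ with ω = 0 ⇒ θ = ω₀²/(2|α|) = 9413 rad = 1498 rev.

≈ 1500 revolutions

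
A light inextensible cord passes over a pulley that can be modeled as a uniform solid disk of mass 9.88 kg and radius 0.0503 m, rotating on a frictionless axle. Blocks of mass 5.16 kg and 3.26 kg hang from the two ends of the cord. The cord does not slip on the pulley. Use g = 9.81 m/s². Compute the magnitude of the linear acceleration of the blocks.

I = ½MR² = (1/2)(9.88)(0.0503)² = 0.01250 kg·m².
Heavier block: m₁g − T₁ = m₁a. Lighter block: T₂ − m₂g = m₂a.
Pulley: (T₁ − T₂)R = Iα = I(a/R), so T₁ − T₂ = (I/R²)a = (1/2)M_p a = 4.940·a.
Adding the three: (m₁ − m₂)g = (m₁ + m₂ + 4.940)a, so a = (5.16 − 3.26)(9.81)/(5.16 + 3.26 + 4.940) = 1.395 m/s².

a ≈ 1.40 m/s²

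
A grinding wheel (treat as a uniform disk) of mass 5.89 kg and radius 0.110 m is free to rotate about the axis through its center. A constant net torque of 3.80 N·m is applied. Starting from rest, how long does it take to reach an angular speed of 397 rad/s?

t ≈ 3.72 s

I = ½MR² = (1/2)(5.89)(0.110)² = 0.03563 kg·m².
α = τ/I = 3.80/0.03563 = 106.6 rad/s².
ω = αt ⇒ t = ω/α = 397/106.6 = 3.723 s.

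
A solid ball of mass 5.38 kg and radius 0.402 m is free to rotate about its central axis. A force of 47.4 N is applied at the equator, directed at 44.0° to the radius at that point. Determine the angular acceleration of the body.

I = (2/5)MR² = (2/5)(5.38)(0.402)² = 0.3478 kg·m².
Only the tangential component produces torque: τ = F R sinθ = (47.4)(0.402) sin 44.0° = 13.24 N·m.
Newton's second law for rotation, τ = Iα, gives α = τ/I = 13.24/0.3478 = 38.06 rad/s².

α ≈ 38.1 rad/s²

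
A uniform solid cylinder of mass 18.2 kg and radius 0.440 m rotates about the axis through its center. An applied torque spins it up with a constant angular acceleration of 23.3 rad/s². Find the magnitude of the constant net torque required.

τ ≈ 41.0 N·m

I = ½MR² = (1/2)(18.2)(0.440)² = 1.762 kg·m².
τ = Iα = (1.762)(23.30) = 41.05 N·m.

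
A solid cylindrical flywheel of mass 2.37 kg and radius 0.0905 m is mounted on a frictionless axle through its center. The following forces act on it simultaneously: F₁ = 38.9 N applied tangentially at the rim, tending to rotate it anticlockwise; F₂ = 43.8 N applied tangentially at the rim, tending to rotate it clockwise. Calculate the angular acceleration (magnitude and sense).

α ≈ 45.7 rad/s², clockwise

I = ½MR² = (1/2)(2.37)(0.0905)² = 0.009705 kg·m².
Taking anticlockwise as positive: τ₁ = +(38.9)(0.0905) = +3.520 N·m; τ₂ = −(43.8)(0.0905) = −3.964 N·m.
Net torque τ = -0.4434 N·m.
α = τ/I = -0.4434/0.009705 = -45.69 rad/s².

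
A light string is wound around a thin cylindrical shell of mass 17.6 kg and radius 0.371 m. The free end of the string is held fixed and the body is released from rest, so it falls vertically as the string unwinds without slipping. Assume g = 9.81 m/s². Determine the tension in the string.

T ≈ 86.3 N

Translation: Mg − T = Ma. Rotation about the center: TR = Iα with I = MR².
With a = αR: T = (I/R²)a = M a, so Mg = (1 + 1.000)Ma.
a = g/(1 + 1.000) = 9.81/2.000 = 4.905 m/s².
T = 1.000·M·a = (1.000)(17.6)(4.905) = 86.33 N.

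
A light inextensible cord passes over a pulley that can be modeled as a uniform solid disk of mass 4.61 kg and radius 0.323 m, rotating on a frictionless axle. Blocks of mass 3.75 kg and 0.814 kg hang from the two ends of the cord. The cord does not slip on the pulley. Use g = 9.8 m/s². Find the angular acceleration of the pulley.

α ≈ 13.0 rad/s²

I = ½MR² = (1/2)(4.61)(0.323)² = 0.2405 kg·m².
Heavier block: m₁g − T₁ = m₁a. Lighter block: T₂ − m₂g = m₂a.
Pulley: (T₁ − T₂)R = Iα = I(a/R), so T₁ − T₂ = (I/R²)a = (1/2)M_p a = 2.305·a.
Adding the three: (m₁ − m₂)g = (m₁ + m₂ + 2.305)a, so a = (3.75 − 0.814)(9.8)/(3.75 + 0.814 + 2.305) = 4.189 m/s².
α = a/R = 4.189/0.323 = 12.97 rad/s².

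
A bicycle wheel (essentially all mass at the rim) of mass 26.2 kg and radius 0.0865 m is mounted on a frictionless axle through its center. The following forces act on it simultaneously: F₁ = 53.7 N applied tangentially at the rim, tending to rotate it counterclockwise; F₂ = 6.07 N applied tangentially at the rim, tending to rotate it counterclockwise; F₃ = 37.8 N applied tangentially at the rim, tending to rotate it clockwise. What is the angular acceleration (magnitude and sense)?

α ≈ 9.69 rad/s², counterclockwise

I = MR² = (26.2)(0.0865)² = 0.1960 kg·m².
Taking counterclockwise as positive: τ₁ = +(53.7)(0.0865) = +4.645 N·m; τ₂ = +(6.07)(0.0865) = +0.5251 N·m; τ₃ = −(37.8)(0.0865) = −3.270 N·m.
Net torque τ = 1.900 N·m.
α = τ/I = 1.900/0.1960 = 9.694 rad/s².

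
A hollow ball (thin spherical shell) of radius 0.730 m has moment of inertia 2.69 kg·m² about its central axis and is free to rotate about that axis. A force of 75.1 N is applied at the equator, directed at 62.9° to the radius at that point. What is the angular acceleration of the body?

α ≈ 18.1 rad/s²

Only the tangential component produces torque: τ = F R sinθ = (75.1)(0.730) sin 62.9° = 48.80 N·m.
Newton's second law for rotation, τ = Iα, gives α = τ/I = 48.80/2.690 = 18.14 rad/s².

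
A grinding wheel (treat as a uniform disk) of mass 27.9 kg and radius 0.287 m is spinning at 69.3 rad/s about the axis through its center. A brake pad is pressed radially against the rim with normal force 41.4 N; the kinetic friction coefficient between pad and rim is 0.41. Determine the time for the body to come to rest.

t ≈ 16.3 s

I = ½MR² = (1/2)(27.9)(0.287)² = 1.149 kg·m².
Friction force f = μN = (0.41)(41.4) = 16.97 N at the rim; torque magnitude τ = fR = 4.872 N·m, opposing ω.
|α| = τ/I = 4.872/1.149 = 4.240 rad/s² (deceleration).
0 = ω₀ − |α|t ⇒ t = ω₀/|α| = 69.3/4.240 = 16.35 s.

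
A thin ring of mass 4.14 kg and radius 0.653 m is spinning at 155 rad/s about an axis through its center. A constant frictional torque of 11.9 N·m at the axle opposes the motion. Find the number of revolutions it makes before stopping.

≈ 284 revolutions

I = MR² = (4.14)(0.653)² = 1.765 kg·m².
The net torque has magnitude 11.9 N·m, opposing ω.
|α| = τ/I = 11.90/1.765 = 6.741 rad/s² (deceleration).
ω² = ω₀² − 2|α|θ with ω = 0 ⇒ θ = ω₀²/(2|α|) = 1782 rad = 283.6 rev.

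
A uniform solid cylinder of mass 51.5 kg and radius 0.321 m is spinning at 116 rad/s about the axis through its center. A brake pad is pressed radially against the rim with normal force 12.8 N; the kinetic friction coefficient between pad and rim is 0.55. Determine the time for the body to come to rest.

I = ½MR² = (1/2)(51.5)(0.321)² = 2.653 kg·m².
Friction force f = μN = (0.55)(12.8) = 7.040 N at the rim; torque magnitude τ = fR = 2.260 N·m, opposing ω.
|α| = τ/I = 2.260/2.653 = 0.8517 rad/s² (deceleration).
0 = ω₀ − |α|t ⇒ t = ω₀/|α| = 116/0.8517 = 136.2 s.

t ≈ 136 s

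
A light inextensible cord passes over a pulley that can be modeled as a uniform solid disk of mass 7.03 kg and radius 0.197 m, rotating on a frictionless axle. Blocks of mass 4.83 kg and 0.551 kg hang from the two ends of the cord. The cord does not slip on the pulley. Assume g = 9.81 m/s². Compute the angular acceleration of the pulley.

α ≈ 24.0 rad/s²

I = ½MR² = (1/2)(7.03)(0.197)² = 0.1364 kg·m².
Heavier block: m₁g − T₁ = m₁a. Lighter block: T₂ − m₂g = m₂a.
Pulley: (T₁ − T₂)R = Iα = I(a/R), so T₁ − T₂ = (I/R²)a = (1/2)M_p a = 3.515·a.
Adding the three: (m₁ − m₂)g = (m₁ + m₂ + 3.515)a, so a = (4.83 − 0.551)(9.81)/(4.83 + 0.551 + 3.515) = 4.719 m/s².
α = a/R = 4.719/0.197 = 23.95 rad/s².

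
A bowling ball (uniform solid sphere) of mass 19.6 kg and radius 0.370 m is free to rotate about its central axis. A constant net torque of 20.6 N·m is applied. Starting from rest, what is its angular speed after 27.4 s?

ω ≈ 526 rad/s

I = (2/5)MR² = (2/5)(19.6)(0.370)² = 1.073 kg·m².
α = τ/I = 20.6/1.073 = 19.19 rad/s².
ω = ω₀ + αt = 0 + (19.19)(27.4) = 525.9 rad/s.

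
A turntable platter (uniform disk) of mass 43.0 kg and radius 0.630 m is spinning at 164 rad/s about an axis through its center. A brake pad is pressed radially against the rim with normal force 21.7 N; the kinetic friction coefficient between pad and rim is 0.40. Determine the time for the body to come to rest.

I = ½MR² = (1/2)(43.0)(0.630)² = 8.533 kg·m².
Friction force f = μN = (0.40)(21.7) = 8.680 N at the rim; torque magnitude τ = fR = 5.468 N·m, opposing ω.
|α| = τ/I = 5.468/8.533 = 0.6408 rad/s² (deceleration).
0 = ω₀ − |α|t ⇒ t = ω₀/|α| = 164/0.6408 = 255.9 s.

t ≈ 256 s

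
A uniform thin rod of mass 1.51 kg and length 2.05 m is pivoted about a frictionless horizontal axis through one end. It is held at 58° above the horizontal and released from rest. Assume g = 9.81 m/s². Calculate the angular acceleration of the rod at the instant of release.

About the pivot, I = (1/3)ML² = (1/3)(1.51)(2.05)² = 2.115 kg·m².
The weight acts at the center, a distance L/2 = 1.025 m from the pivot; τ = Mg(L/2) cos 58° = 8.046 N·m.
α = τ/I = 8.046/2.115 = 3.804 rad/s².
(Equivalently α = (3g/(2L)) cos 58° = 3.804 rad/s².)

α ≈ 3.80 rad/s²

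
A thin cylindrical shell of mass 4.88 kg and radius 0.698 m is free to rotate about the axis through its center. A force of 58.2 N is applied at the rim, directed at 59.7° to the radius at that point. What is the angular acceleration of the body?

α ≈ 14.8 rad/s²

I = MR² = (4.88)(0.698)² = 2.378 kg·m².
Only the tangential component produces torque: τ = F R sinθ = (58.2)(0.698) sin 59.7° = 35.07 N·m.
From τ = Iα: α = 35.07/2.378 = 14.75 rad/s².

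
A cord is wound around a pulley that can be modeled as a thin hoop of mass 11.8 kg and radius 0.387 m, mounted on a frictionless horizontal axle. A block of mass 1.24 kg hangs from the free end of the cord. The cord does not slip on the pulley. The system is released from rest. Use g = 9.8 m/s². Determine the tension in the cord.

T ≈ 11.0 N

I = MR² = (11.8)(0.387)² = 1.767 kg·m².
Block: mg − T = ma. Pulley: TR = Iα. No-slip: a = αR, so T = (I/R²)a = 11.80·a.
Then mg = (m + 11.80)a, so a = (1.24)(9.8)/(1.24 + 11.80) = 0.9319 m/s².
T = 11.80·a = 11.00 N.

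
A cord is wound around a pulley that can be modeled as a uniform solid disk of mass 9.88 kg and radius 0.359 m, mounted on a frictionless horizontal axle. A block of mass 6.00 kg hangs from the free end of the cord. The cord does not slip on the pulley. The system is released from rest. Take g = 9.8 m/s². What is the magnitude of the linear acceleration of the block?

a ≈ 5.37 m/s²

I = ½MR² = (1/2)(9.88)(0.359)² = 0.6367 kg·m².
Block: mg − T = ma. Pulley: TR = Iα. No-slip: a = αR, so T = (I/R²)a = 4.940·a.
Then mg = (m + 4.940)a, so a = (6.00)(9.8)/(6.00 + 4.940) = 5.375 m/s².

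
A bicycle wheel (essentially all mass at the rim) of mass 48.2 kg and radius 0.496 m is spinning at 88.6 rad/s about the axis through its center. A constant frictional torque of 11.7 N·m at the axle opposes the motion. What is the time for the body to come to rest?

I = MR² = (48.2)(0.496)² = 11.86 kg·m².
The net torque has magnitude 11.7 N·m, opposing ω.
|α| = τ/I = 11.70/11.86 = 0.9867 rad/s² (deceleration).
0 = ω₀ − |α|t ⇒ t = ω₀/|α| = 88.6/0.9867 = 89.80 s.

t ≈ 89.8 s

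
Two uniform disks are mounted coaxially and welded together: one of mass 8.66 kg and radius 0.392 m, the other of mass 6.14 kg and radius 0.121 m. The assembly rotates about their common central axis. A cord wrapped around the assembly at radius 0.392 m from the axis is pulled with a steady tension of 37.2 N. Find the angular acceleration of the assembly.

α ≈ 20.5 rad/s²

I = ½M₁R₁² + ½M₂R₂² = ½(8.66)(0.392)² + ½(6.14)(0.121)² = 0.7103 kg·m².
τ = F r = (37.2)(0.392) = 14.58 N·m.
α = τ/I = 14.58/0.7103 = 20.53 rad/s².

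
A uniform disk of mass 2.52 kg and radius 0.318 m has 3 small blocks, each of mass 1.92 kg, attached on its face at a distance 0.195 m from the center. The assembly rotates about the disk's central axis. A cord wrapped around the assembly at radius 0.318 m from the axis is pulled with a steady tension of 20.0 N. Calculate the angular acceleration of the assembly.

I_disk = ½MR² = ½(2.52)(0.318)² = 0.1274 kg·m².
I_blocks = 3·m·r² = 3(1.92)(0.195)² = 0.2190 kg·m².
Total I = 0.3464 kg·m².
τ = F r = (20.0)(0.318) = 6.360 N·m.
α = τ/I = 6.360/0.3464 = 18.36 rad/s².

α ≈ 18.4 rad/s²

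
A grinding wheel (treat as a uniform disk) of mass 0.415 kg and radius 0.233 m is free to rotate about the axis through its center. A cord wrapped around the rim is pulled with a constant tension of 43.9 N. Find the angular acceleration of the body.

α ≈ 908 rad/s²

I = ½MR² = (1/2)(0.415)(0.233)² = 0.01126 kg·m².
τ = F R = (43.9)(0.233) = 10.23 N·m.
From τ = Iα: α = 10.23/0.01126 = 908.0 rad/s².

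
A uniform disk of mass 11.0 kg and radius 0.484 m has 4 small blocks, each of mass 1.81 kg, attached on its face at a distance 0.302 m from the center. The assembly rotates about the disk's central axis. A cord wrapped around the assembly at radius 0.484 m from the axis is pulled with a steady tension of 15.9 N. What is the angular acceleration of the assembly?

I_disk = ½MR² = ½(11.0)(0.484)² = 1.288 kg·m².
I_blocks = 4·m·r² = 4(1.81)(0.302)² = 0.6603 kg·m².
Total I = 1.949 kg·m².
τ = F r = (15.9)(0.484) = 7.696 N·m.
α = τ/I = 7.696/1.949 = 3.949 rad/s².

α ≈ 3.95 rad/s²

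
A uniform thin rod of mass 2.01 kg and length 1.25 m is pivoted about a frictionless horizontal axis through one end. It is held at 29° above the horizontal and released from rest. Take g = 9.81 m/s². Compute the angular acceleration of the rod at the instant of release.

α ≈ 10.3 rad/s²

About the pivot, I = (1/3)ML² = (1/3)(2.01)(1.25)² = 1.047 kg·m².
The weight acts at the center, a distance L/2 = 0.6250 m from the pivot; τ = Mg(L/2) cos 29° = 10.78 N·m.
α = τ/I = 10.78/1.047 = 10.30 rad/s².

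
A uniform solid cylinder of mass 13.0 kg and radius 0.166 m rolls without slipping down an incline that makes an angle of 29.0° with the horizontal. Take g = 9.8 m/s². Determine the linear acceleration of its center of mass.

Translation along the incline: Mg sinθ − f = Ma.
Rotation about the center: fR = Iα with I = ½MR². No-slip gives a = αR, so f = (I/R²)a = (1/2)M a.
Substituting: Mg sinθ = (1 + 0.5000)Ma, so a = g sinθ/(1 + 0.5000) = (9.8) sin 29.0° / 1.500 = 3.167 m/s².

a ≈ 3.17 m/s²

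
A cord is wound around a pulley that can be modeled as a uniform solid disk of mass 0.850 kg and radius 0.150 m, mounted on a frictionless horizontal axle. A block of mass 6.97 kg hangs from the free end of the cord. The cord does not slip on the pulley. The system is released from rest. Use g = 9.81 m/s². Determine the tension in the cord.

I = ½MR² = (1/2)(0.850)(0.150)² = 0.009562 kg·m².
Block: mg − T = ma. Pulley: TR = Iα. No-slip: a = αR, so T = (I/R²)a = 0.4250·a.
Then mg = (m + 0.4250)a, so a = (6.97)(9.81)/(6.97 + 0.4250) = 9.246 m/s².
T = 0.4250·a = 3.930 N.

T ≈ 3.93 N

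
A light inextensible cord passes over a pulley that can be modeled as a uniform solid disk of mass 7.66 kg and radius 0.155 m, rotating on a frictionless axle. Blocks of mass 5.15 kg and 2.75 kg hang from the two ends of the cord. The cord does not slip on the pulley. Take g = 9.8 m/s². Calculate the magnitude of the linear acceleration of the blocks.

I = ½MR² = (1/2)(7.66)(0.155)² = 0.09202 kg·m².
Heavier block: m₁g − T₁ = m₁a. Lighter block: T₂ − m₂g = m₂a.
Pulley: (T₁ − T₂)R = Iα = I(a/R), so T₁ − T₂ = (I/R²)a = (1/2)M_p a = 3.830·a.
Adding the three: (m₁ − m₂)g = (m₁ + m₂ + 3.830)a, so a = (5.15 − 2.75)(9.8)/(5.15 + 2.75 + 3.830) = 2.005 m/s².

a ≈ 2.01 m/s²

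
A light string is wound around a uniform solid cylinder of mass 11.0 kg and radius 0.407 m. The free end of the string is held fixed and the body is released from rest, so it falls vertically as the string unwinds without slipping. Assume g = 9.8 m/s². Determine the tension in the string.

Translation: Mg − T = Ma. Rotation about the center: TR = Iα with I = ½MR².
With a = αR: T = (I/R²)a = (1/2)M a, so Mg = (1 + 0.5000)Ma.
a = g/(1 + 0.5000) = 9.8/1.500 = 6.533 m/s².
T = 0.5000·M·a = (0.5000)(11.0)(6.533) = 35.93 N.

T ≈ 35.9 N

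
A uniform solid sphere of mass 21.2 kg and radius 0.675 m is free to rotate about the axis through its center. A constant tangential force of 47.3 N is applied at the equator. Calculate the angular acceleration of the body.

I = (2/5)MR² = (2/5)(21.2)(0.675)² = 3.864 kg·m².
τ = F R = (47.3)(0.675) = 31.93 N·m.
Newton's second law for rotation, τ = Iα, gives α = τ/I = 31.93/3.864 = 8.263 rad/s².

α ≈ 8.26 rad/s²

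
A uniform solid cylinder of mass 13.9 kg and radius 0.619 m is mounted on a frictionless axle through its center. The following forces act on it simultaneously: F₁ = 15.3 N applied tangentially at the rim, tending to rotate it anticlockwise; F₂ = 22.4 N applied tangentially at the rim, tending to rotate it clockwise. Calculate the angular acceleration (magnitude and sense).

α ≈ 1.65 rad/s², clockwise

I = ½MR² = (1/2)(13.9)(0.619)² = 2.663 kg·m².
Taking anticlockwise as positive: τ₁ = +(15.3)(0.619) = +9.471 N·m; τ₂ = −(22.4)(0.619) = −13.87 N·m.
Net torque τ = -4.395 N·m.
α = τ/I = -4.395/2.663 = -1.650 rad/s².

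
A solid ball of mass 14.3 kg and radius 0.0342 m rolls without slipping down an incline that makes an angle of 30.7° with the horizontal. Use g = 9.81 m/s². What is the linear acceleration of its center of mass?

Translation along the incline: Mg sinθ − f = Ma.
Rotation about the center: fR = Iα with I = (2/5)MR². No-slip gives a = αR, so f = (I/R²)a = (2/5)M a.
Substituting: Mg sinθ = (1 + 0.4000)Ma, so a = g sinθ/(1 + 0.4000) = (9.81) sin 30.7° / 1.400 = 3.577 m/s².

a ≈ 3.58 m/s²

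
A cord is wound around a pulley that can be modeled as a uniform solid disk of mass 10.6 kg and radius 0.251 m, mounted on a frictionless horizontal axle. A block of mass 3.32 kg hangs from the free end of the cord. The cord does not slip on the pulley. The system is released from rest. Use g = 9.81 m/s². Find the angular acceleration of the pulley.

α ≈ 15.1 rad/s²

I = ½MR² = (1/2)(10.6)(0.251)² = 0.3339 kg·m².
Block: mg − T = ma. Pulley: TR = Iα. No-slip: a = αR, so T = (I/R²)a = 5.300·a.
Then mg = (m + 5.300)a, so a = (3.32)(9.81)/(3.32 + 5.300) = 3.778 m/s².
α = a/R = 3.778/0.251 = 15.05 rad/s².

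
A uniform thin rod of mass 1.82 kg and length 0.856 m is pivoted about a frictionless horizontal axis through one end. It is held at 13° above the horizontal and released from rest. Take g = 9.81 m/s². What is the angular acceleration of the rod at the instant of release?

α ≈ 16.7 rad/s²

About the pivot, I = (1/3)ML² = (1/3)(1.82)(0.856)² = 0.4445 kg·m².
The weight acts at the center, a distance L/2 = 0.4280 m from the pivot; τ = Mg(L/2) cos 13° = 7.446 N·m.
α = τ/I = 7.446/0.4445 = 16.75 rad/s².
(Equivalently α = (3g/(2L)) cos 13° = 16.75 rad/s².)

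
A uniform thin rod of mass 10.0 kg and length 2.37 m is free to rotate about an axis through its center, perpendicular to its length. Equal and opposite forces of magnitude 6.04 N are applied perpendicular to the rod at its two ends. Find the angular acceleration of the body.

α ≈ 3.06 rad/s²

I = (1/12)ML² = (1/12)(10.0)(2.37)² = 4.681 kg·m².
The couple gives τ = F·(L/2) + F·(L/2) = F L = (6.04)(2.37) = 14.31 N·m.
Newton's second law for rotation, τ = Iα, gives α = τ/I = 14.31/4.681 = 3.058 rad/s².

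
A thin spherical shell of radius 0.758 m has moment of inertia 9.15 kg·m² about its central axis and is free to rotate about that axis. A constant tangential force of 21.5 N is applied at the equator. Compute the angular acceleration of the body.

τ = F R = (21.5)(0.758) = 16.30 N·m.
Newton's second law for rotation, τ = Iα, gives α = τ/I = 16.30/9.150 = 1.781 rad/s².

α ≈ 1.78 rad/s²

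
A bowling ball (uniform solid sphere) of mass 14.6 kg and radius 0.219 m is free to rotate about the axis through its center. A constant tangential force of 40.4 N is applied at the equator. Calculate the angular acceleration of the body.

I = (2/5)MR² = (2/5)(14.6)(0.219)² = 0.2801 kg·m².
τ = F R = (40.4)(0.219) = 8.848 N·m.
From τ = Iα: α = 8.848/0.2801 = 31.59 rad/s².

α ≈ 31.6 rad/s²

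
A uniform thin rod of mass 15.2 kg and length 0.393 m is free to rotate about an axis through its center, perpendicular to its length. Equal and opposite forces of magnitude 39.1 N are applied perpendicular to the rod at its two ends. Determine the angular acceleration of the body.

I = (1/12)ML² = (1/12)(15.2)(0.393)² = 0.1956 kg·m².
The couple gives τ = F·(L/2) + F·(L/2) = F L = (39.1)(0.393) = 15.37 N·m.
From τ = Iα: α = 15.37/0.1956 = 78.55 rad/s².

α ≈ 78.5 rad/s²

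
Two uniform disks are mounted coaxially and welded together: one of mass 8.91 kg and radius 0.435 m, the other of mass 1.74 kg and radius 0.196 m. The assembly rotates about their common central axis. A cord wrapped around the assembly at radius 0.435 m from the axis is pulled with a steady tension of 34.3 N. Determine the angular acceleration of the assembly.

I = ½M₁R₁² + ½M₂R₂² = ½(8.91)(0.435)² + ½(1.74)(0.196)² = 0.8764 kg·m².
τ = F r = (34.3)(0.435) = 14.92 N·m.
α = τ/I = 14.92/0.8764 = 17.02 rad/s².

α ≈ 17.0 rad/s²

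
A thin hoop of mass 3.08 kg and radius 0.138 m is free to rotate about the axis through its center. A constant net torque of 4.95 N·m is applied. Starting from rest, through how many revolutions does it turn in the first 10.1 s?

≈ 685 revolutions

I = MR² = (3.08)(0.138)² = 0.05866 kg·m².
α = τ/I = 4.95/0.05866 = 84.39 rad/s².
θ = ½αt² = ½(84.39)(10.1)² = 4304 rad.
Revolutions = θ/(2π) = 685.1.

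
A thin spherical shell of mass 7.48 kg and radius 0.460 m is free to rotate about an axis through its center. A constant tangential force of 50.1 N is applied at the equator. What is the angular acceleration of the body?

α ≈ 21.8 rad/s²

I = (2/3)MR² = (2/3)(7.48)(0.460)² = 1.055 kg·m².
τ = F R = (50.1)(0.460) = 23.05 N·m.
Newton's second law for rotation, τ = Iα, gives α = τ/I = 23.05/1.055 = 21.84 rad/s².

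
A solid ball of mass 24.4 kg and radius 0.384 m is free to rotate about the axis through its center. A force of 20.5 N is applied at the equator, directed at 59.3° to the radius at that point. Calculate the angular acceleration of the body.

α ≈ 4.70 rad/s²

I = (2/5)MR² = (2/5)(24.4)(0.384)² = 1.439 kg·m².
Only the tangential component produces torque: τ = F R sinθ = (20.5)(0.384) sin 59.3° = 6.769 N·m.
Newton's second law for rotation, τ = Iα, gives α = τ/I = 6.769/1.439 = 4.703 rad/s².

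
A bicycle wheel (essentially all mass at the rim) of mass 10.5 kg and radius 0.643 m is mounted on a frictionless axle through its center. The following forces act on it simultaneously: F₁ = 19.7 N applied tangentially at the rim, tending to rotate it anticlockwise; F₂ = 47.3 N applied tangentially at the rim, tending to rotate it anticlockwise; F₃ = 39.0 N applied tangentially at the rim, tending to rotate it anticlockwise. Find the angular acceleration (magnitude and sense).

I = MR² = (10.5)(0.643)² = 4.341 kg·m².
Taking anticlockwise as positive: τ₁ = +(19.7)(0.643) = +12.67 N·m; τ₂ = +(47.3)(0.643) = +30.41 N·m; τ₃ = +(39.0)(0.643) = +25.08 N·m.
Net torque τ = 68.16 N·m.
α = τ/I = 68.16/4.341 = 15.70 rad/s².

α ≈ 15.7 rad/s², anticlockwise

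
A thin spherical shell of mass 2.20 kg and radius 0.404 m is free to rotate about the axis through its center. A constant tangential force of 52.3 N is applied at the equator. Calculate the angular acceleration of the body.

I = (2/3)MR² = (2/3)(2.20)(0.404)² = 0.2394 kg·m².
τ = F R = (52.3)(0.404) = 21.13 N·m.
From τ = Iα: α = 21.13/0.2394 = 88.27 rad/s².

α ≈ 88.3 rad/s²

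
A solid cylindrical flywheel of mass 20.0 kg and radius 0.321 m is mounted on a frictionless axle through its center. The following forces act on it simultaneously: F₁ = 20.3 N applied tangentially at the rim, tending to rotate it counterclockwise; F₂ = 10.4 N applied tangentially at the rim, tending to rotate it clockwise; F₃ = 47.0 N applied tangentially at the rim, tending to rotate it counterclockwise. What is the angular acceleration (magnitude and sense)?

α ≈ 17.7 rad/s², counterclockwise

I = ½MR² = (1/2)(20.0)(0.321)² = 1.030 kg·m².
Taking counterclockwise as positive: τ₁ = +(20.3)(0.321) = +6.516 N·m; τ₂ = −(10.4)(0.321) = −3.338 N·m; τ₃ = +(47.0)(0.321) = +15.09 N·m.
Net torque τ = 18.26 N·m.
α = τ/I = 18.26/1.030 = 17.73 rad/s².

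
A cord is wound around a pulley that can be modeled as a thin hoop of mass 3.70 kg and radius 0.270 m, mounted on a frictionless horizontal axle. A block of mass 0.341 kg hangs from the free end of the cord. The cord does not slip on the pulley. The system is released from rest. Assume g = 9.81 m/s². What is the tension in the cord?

T ≈ 3.06 N

I = MR² = (3.70)(0.270)² = 0.2697 kg·m².
Block: mg − T = ma. Pulley: TR = Iα. No-slip: a = αR, so T = (I/R²)a = 3.700·a.
Then mg = (m + 3.700)a, so a = (0.341)(9.81)/(0.341 + 3.700) = 0.8278 m/s².
T = 3.700·a = 3.063 N.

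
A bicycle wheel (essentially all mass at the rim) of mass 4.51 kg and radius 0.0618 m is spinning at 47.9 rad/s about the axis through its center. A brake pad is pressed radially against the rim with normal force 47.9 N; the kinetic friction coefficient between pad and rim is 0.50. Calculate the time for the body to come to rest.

t ≈ 0.557 s

I = MR² = (4.51)(0.0618)² = 0.01722 kg·m².
Friction force f = μN = (0.50)(47.9) = 23.95 N at the rim; torque magnitude τ = fR = 1.480 N·m, opposing ω.
|α| = τ/I = 1.480/0.01722 = 85.93 rad/s² (deceleration).
0 = ω₀ − |α|t ⇒ t = ω₀/|α| = 47.9/85.93 = 0.5574 s.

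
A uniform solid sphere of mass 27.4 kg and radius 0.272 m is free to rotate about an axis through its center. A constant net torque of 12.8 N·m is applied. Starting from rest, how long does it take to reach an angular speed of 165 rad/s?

t ≈ 10.5 s

I = (2/5)MR² = (2/5)(27.4)(0.272)² = 0.8109 kg·m².
α = τ/I = 12.8/0.8109 = 15.79 rad/s².
ω = αt ⇒ t = ω/α = 165/15.79 = 10.45 s.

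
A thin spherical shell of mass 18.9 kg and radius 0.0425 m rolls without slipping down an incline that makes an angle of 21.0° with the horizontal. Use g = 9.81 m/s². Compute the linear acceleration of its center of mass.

a ≈ 2.11 m/s²

Translation along the incline: Mg sinθ − f = Ma.
Rotation about the center: fR = Iα with I = (2/3)MR². No-slip gives a = αR, so f = (I/R²)a = (2/3)M a.
Substituting: Mg sinθ = (1 + 0.6667)Ma, so a = g sinθ/(1 + 0.6667) = (9.81) sin 21.0° / 1.667 = 2.109 m/s².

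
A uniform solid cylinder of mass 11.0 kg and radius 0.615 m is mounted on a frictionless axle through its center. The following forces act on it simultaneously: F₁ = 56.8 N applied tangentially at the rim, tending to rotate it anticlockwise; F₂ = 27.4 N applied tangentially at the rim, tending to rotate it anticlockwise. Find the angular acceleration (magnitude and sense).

α ≈ 24.9 rad/s², anticlockwise

I = ½MR² = (1/2)(11.0)(0.615)² = 2.080 kg·m².
Taking anticlockwise as positive: τ₁ = +(56.8)(0.615) = +34.93 N·m; τ₂ = +(27.4)(0.615) = +16.85 N·m.
Net torque τ = 51.78 N·m.
α = τ/I = 51.78/2.080 = 24.89 rad/s².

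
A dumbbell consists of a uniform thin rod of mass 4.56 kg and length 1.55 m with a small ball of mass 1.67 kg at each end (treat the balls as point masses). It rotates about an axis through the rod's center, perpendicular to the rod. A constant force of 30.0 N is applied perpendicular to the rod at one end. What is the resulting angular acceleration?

I_rod = (1/12)ML² = (1/12)(4.56)(1.55)² = 0.9129 kg·m².
I_balls = 2·m·(L/2)² = 2(1.67)(0.7750)² = 2.006 kg·m².
Total I = 2.919 kg·m².
τ = F·(L/2) = (30.0)(0.775) = 23.25 N·m.
α = τ/I = 23.25/2.919 = 7.965 rad/s².

α ≈ 7.96 rad/s²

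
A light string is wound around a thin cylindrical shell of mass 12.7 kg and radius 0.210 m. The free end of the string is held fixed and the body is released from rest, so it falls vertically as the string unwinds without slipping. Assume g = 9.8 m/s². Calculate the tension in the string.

Translation: Mg − T = Ma. Rotation about the center: TR = Iα with I = MR².
With a = αR: T = (I/R²)a = M a, so Mg = (1 + 1.000)Ma.
a = g/(1 + 1.000) = 9.8/2.000 = 4.900 m/s².
T = 1.000·M·a = (1.000)(12.7)(4.900) = 62.23 N.

T ≈ 62.2 N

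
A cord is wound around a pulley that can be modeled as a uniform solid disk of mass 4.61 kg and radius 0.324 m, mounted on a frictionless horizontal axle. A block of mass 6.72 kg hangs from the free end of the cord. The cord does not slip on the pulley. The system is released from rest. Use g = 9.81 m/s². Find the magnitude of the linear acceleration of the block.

a ≈ 7.30 m/s²

I = ½MR² = (1/2)(4.61)(0.324)² = 0.2420 kg·m².
Block: mg − T = ma. Pulley: TR = Iα. No-slip: a = αR, so T = (I/R²)a = 2.305·a.
Then mg = (m + 2.305)a, so a = (6.72)(9.81)/(6.72 + 2.305) = 7.305 m/s².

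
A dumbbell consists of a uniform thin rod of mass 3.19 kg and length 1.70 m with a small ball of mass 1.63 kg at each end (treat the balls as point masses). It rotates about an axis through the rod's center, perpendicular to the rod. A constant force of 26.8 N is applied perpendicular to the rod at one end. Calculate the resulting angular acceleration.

α ≈ 7.29 rad/s²

I_rod = (1/12)ML² = (1/12)(3.19)(1.70)² = 0.7683 kg·m².
I_balls = 2·m·(L/2)² = 2(1.63)(0.8500)² = 2.355 kg·m².
Total I = 3.124 kg·m².
τ = F·(L/2) = (26.8)(0.850) = 22.78 N·m.
α = τ/I = 22.78/3.124 = 7.293 rad/s².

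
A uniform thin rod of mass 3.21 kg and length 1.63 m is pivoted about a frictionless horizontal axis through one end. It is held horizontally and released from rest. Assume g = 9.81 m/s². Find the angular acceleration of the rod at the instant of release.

α ≈ 9.03 rad/s²

About the pivot, I = (1/3)ML² = (1/3)(3.21)(1.63)² = 2.843 kg·m².
The weight acts at the center, a distance L/2 = 0.8150 m from the pivot; τ = Mg(L/2) = 25.66 N·m.
α = τ/I = 25.66/2.843 = 9.028 rad/s².
(Equivalently α = (3g/(2L)) = 9.028 rad/s².)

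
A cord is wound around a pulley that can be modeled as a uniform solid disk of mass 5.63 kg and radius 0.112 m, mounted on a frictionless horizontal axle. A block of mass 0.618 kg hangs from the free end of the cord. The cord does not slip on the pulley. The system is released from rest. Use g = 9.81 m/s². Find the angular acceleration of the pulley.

α ≈ 15.8 rad/s²

I = ½MR² = (1/2)(5.63)(0.112)² = 0.03531 kg·m².
Block: mg − T = ma. Pulley: TR = Iα. No-slip: a = αR, so T = (I/R²)a = 2.815·a.
Then mg = (m + 2.815)a, so a = (0.618)(9.81)/(0.618 + 2.815) = 1.766 m/s².
α = a/R = 1.766/0.112 = 15.77 rad/s².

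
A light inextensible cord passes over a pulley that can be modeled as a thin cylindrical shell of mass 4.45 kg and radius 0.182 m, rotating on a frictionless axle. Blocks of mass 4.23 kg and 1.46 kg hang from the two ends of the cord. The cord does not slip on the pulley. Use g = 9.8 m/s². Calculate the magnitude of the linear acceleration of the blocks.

a ≈ 2.68 m/s²

I = MR² = (4.45)(0.182)² = 0.1474 kg·m².
Heavier block: m₁g − T₁ = m₁a. Lighter block: T₂ − m₂g = m₂a.
Pulley: (T₁ − T₂)R = Iα = I(a/R), so T₁ − T₂ = (I/R²)a = 1·M_p a = 4.450·a.
Adding the three: (m₁ − m₂)g = (m₁ + m₂ + 4.450)a, so a = (4.23 − 1.46)(9.8)/(4.23 + 1.46 + 4.450) = 2.677 m/s².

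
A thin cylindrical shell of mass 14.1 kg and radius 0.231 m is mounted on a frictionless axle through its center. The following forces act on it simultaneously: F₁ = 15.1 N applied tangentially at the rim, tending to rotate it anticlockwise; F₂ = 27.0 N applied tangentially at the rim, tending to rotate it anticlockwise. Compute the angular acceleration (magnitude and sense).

I = MR² = (14.1)(0.231)² = 0.7524 kg·m².
Taking anticlockwise as positive: τ₁ = +(15.1)(0.231) = +3.488 N·m; τ₂ = +(27.0)(0.231) = +6.237 N·m.
Net torque τ = 9.725 N·m.
α = τ/I = 9.725/0.7524 = 12.93 rad/s².

α ≈ 12.9 rad/s², anticlockwise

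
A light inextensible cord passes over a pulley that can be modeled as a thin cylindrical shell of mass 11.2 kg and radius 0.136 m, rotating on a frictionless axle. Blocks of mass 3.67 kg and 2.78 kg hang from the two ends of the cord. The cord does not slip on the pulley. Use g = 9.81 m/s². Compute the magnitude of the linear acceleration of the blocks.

a ≈ 0.495 m/s²

I = MR² = (11.2)(0.136)² = 0.2072 kg·m².
Heavier block: m₁g − T₁ = m₁a. Lighter block: T₂ − m₂g = m₂a.
Pulley: (T₁ − T₂)R = Iα = I(a/R), so T₁ − T₂ = (I/R²)a = 1·M_p a = 11.20·a.
Adding the three: (m₁ − m₂)g = (m₁ + m₂ + 11.20)a, so a = (3.67 − 2.78)(9.81)/(3.67 + 2.78 + 11.20) = 0.4947 m/s².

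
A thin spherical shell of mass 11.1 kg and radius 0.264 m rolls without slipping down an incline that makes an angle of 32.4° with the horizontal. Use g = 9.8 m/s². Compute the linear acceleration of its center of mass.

a ≈ 3.15 m/s²

Translation along the incline: Mg sinθ − f = Ma.
Rotation about the center: fR = Iα with I = (2/3)MR². No-slip gives a = αR, so f = (I/R²)a = (2/3)M a.
Substituting: Mg sinθ = (1 + 0.6667)Ma, so a = g sinθ/(1 + 0.6667) = (9.8) sin 32.4° / 1.667 = 3.151 m/s².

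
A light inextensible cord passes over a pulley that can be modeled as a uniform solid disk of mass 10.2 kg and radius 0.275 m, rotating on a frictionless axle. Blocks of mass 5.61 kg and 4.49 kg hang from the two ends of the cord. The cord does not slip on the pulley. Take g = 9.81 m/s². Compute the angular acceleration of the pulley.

α ≈ 2.63 rad/s²

I = ½MR² = (1/2)(10.2)(0.275)² = 0.3857 kg·m².
Heavier block: m₁g − T₁ = m₁a. Lighter block: T₂ − m₂g = m₂a.
Pulley: (T₁ − T₂)R = Iα = I(a/R), so T₁ − T₂ = (I/R²)a = (1/2)M_p a = 5.100·a.
Adding the three: (m₁ − m₂)g = (m₁ + m₂ + 5.100)a, so a = (5.61 − 4.49)(9.81)/(5.61 + 4.49 + 5.100) = 0.7228 m/s².
α = a/R = 0.7228/0.275 = 2.629 rad/s².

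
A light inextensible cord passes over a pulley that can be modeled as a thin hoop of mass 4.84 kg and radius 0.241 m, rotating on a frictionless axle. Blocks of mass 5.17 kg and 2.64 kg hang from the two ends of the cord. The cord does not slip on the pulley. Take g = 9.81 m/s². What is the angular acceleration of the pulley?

I = MR² = (4.84)(0.241)² = 0.2811 kg·m².
Heavier block: m₁g − T₁ = m₁a. Lighter block: T₂ − m₂g = m₂a.
Pulley: (T₁ − T₂)R = Iα = I(a/R), so T₁ − T₂ = (I/R²)a = 1·M_p a = 4.840·a.
Adding the three: (m₁ − m₂)g = (m₁ + m₂ + 4.840)a, so a = (5.17 − 2.64)(9.81)/(5.17 + 2.64 + 4.840) = 1.962 m/s².
α = a/R = 1.962/0.241 = 8.141 rad/s².

α ≈ 8.14 rad/s²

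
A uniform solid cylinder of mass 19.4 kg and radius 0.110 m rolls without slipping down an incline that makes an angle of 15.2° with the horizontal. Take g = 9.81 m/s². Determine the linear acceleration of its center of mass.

a ≈ 1.71 m/s²

Translation along the incline: Mg sinθ − f = Ma.
Rotation about the center: fR = Iα with I = ½MR². No-slip gives a = αR, so f = (I/R²)a = (1/2)M a.
Substituting: Mg sinθ = (1 + 0.5000)Ma, so a = g sinθ/(1 + 0.5000) = (9.81) sin 15.2° / 1.500 = 1.715 m/s².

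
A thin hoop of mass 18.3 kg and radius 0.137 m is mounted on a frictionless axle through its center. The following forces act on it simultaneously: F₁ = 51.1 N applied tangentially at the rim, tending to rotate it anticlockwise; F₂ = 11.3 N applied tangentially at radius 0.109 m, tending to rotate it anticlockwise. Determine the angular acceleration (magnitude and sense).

α ≈ 24.0 rad/s², anticlockwise

I = MR² = (18.3)(0.137)² = 0.3435 kg·m².
Taking anticlockwise as positive: τ₁ = +(51.1)(0.137) = +7.001 N·m; τ₂ = +(11.3)(0.109) = +1.232 N·m.
Net torque τ = 8.232 N·m.
α = τ/I = 8.232/0.3435 = 23.97 rad/s².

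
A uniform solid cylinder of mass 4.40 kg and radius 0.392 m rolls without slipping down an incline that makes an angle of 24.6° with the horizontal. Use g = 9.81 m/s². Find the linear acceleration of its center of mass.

a ≈ 2.72 m/s²

Translation along the incline: Mg sinθ − f = Ma.
Rotation about the center: fR = Iα with I = ½MR². No-slip gives a = αR, so f = (I/R²)a = (1/2)M a.
Substituting: Mg sinθ = (1 + 0.5000)Ma, so a = g sinθ/(1 + 0.5000) = (9.81) sin 24.6° / 1.500 = 2.722 m/s².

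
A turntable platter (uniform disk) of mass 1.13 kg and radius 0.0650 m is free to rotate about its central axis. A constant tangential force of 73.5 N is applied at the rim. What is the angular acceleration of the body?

I = ½MR² = (1/2)(1.13)(0.0650)² = 0.002387 kg·m².
τ = F R = (73.5)(0.0650) = 4.777 N·m.
Newton's second law for rotation, τ = Iα, gives α = τ/I = 4.777/0.002387 = 2001 rad/s².

α ≈ 2000 rad/s²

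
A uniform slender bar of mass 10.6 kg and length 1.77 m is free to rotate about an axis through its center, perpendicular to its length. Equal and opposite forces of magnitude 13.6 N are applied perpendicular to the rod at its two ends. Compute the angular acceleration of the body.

I = (1/12)ML² = (1/12)(10.6)(1.77)² = 2.767 kg·m².
The couple gives τ = F·(L/2) + F·(L/2) = F L = (13.6)(1.77) = 24.07 N·m.
From τ = Iα: α = 24.07/2.767 = 8.698 rad/s².

α ≈ 8.70 rad/s²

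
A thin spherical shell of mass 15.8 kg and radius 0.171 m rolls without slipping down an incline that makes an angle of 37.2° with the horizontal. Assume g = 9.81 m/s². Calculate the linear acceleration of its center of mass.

a ≈ 3.56 m/s²

Translation along the incline: Mg sinθ − f = Ma.
Rotation about the center: fR = Iα with I = (2/3)MR². No-slip gives a = αR, so f = (I/R²)a = (2/3)M a.
Substituting: Mg sinθ = (1 + 0.6667)Ma, so a = g sinθ/(1 + 0.6667) = (9.81) sin 37.2° / 1.667 = 3.559 m/s².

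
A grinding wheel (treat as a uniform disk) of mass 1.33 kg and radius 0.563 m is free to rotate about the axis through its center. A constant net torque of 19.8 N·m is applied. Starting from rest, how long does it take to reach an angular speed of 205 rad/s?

t ≈ 2.18 s

I = ½MR² = (1/2)(1.33)(0.563)² = 0.2108 kg·m².
α = τ/I = 19.8/0.2108 = 93.93 rad/s².
ω = αt ⇒ t = ω/α = 205/93.93 = 2.182 s.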